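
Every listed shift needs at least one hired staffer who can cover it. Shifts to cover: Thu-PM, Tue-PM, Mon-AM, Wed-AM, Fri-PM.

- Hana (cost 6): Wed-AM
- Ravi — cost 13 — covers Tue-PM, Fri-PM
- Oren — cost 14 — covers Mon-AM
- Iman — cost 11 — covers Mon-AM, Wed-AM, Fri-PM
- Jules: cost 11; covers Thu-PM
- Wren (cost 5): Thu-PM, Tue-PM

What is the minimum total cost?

16

Choose Iman and Wren: together they cover Thu-PM, Tue-PM, Mon-AM, Wed-AM, Fri-PM — every shift.
Total cost: 11 + 5 = 16.
No cover costs less than 16.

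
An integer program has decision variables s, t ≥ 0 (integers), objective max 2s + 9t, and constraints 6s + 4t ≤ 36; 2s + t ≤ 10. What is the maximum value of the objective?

81

(s,t)=(0,9): 6·0+4·9=36≤36, 2·0+1·9=9≤10, objective 81.
(s,t)=(0,8): 6·0+4·8=32≤36, 2·0+1·8=8≤10, objective 72.
The best lattice point is (0,9), giving 81.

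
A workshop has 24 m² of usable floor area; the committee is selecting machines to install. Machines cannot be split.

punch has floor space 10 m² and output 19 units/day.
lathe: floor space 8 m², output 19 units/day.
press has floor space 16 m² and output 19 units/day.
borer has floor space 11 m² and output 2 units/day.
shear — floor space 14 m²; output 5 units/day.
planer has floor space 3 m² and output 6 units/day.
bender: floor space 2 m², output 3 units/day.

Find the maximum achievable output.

This is a 0-1 knapsack instance.
punch + lathe + planer: floor space 10 + 8 + 3 = 21 ≤ 24, output 19 + 19 + 6 = 44.
punch + lathe + planer + bender: floor space 10 + 8 + 3 + 2 = 23 ≤ 24, output 19 + 19 + 6 + 3 = 47.
punch + lathe + bender: floor space 10 + 8 + 2 = 20 ≤ 24, output 19 + 19 + 3 = 41.
Best is punch, lathe, planer, and bender with total output 47.

47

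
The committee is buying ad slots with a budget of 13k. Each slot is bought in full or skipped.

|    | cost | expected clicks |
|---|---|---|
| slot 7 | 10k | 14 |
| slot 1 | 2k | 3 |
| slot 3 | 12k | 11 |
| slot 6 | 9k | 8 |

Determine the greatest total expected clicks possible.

17

Treat it as a binary knapsack problem.
Allowing fractional choices, the relaxed optimum would be about 17.9, but ad slots are indivisible.
slot 7 + slot 1: cost 10 + 2 = 12 ≤ 13, expected clicks 14 + 3 = 17.
slot 7: cost 10 ≤ 13, expected clicks 14.
Best is slot 7 and slot 1 with total expected clicks 17.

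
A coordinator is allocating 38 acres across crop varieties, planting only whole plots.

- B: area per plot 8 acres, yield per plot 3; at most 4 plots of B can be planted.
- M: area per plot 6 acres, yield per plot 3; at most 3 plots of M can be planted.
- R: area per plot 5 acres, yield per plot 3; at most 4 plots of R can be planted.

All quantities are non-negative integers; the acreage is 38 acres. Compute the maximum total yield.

21

This is a bounded integer knapsack.
R has the best ratio (3/5); taking only R gives at most 4×3 = 12 (stopped by the supply cap of 4).
Mixing does better — 3×M and 4×R: area 38 ≤ 38, yield 3·3 + 4·3 = 21.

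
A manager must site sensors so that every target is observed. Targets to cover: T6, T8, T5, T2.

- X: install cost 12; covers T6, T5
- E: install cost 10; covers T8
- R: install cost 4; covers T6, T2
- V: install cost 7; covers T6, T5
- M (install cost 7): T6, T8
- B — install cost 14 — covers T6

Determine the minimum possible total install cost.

Choose R, V, and M: together they cover T6, T8, T5, T2 — every target.
Total install cost: 4 + 7 + 7 = 18.
No cover costs less than 18.

18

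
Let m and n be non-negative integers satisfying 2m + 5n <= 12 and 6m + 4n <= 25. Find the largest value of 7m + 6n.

28

(m,n)=(4,0): 2·4+5·0=8≤12, 6·4+4·0=24≤25, objective 28.
(m,n)=(3,1): 2·3+5·1=11≤12, 6·3+4·1=22≤25, objective 27.
(m,n)=(3,0): 2·3+5·0=6≤12, 6·3+4·0=18≤25, objective 21.
(m,n)=(2,1): 2·2+5·1=9≤12, 6·2+4·1=16≤25, objective 20.
Maximum is 28 at (m,n)=(4,0).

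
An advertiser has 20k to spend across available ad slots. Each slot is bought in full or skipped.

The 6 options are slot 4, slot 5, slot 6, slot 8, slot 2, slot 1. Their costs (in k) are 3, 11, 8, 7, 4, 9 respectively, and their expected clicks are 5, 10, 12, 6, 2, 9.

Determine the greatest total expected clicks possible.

26

slot 4 + slot 6 + slot 8: cost 3 + 8 + 7 = 18 ≤ 20, expected clicks 5 + 12 + 6 = 23.
slot 5 + slot 6: cost 11 + 8 = 19 ≤ 20, expected clicks 10 + 12 = 22.
slot 4 + slot 6 + slot 1: cost 3 + 8 + 9 = 20 ≤ 20, expected clicks 5 + 12 + 9 = 26.
Best is slot 4, slot 6, and slot 1 with total expected clicks 26.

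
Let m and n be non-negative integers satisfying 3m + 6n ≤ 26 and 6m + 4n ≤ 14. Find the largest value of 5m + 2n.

10

The continuous relaxation peaks at (2.33, 0) with value 11.67; rounding to a feasible lattice point costs some objective.
(m,n)=(2,0): 3·2+6·0=6≤26, 6·2+4·0=12≤14, objective 10.
(m,n)=(1,1): 3·1+6·1=9≤26, 6·1+4·1=10≤14, objective 7.
No feasible integer point exceeds 10.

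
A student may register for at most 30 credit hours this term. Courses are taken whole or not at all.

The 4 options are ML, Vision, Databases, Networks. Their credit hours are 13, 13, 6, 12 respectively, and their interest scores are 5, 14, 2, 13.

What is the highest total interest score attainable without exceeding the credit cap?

Treat it as a binary knapsack problem.
Take Vision and Networks: credit hours 13 + 12 = 25 ≤ 30, interest score 14 + 13 = 27.
No other feasible combination does better.

27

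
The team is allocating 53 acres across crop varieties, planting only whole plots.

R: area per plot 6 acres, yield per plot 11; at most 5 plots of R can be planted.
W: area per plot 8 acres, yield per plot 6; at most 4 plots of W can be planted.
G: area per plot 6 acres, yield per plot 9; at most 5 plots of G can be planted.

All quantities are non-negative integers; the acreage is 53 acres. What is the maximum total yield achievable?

Take 5×R and 3×G: area 48 ≤ 53, yield 5·11 + 3·9 = 82.
R has the best ratio (11/6) and is taken to its limit of 5; remaining capacity is filled optimally with the others.

82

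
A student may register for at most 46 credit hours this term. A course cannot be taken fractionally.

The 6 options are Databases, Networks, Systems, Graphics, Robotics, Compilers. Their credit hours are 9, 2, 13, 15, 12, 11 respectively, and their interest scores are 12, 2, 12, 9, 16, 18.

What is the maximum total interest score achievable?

Take Databases, Systems, Robotics, and Compilers: credit hours 9 + 13 + 12 + 11 = 45 ≤ 46, interest score 12 + 12 + 16 + 18 = 58.
No other feasible combination does better.

58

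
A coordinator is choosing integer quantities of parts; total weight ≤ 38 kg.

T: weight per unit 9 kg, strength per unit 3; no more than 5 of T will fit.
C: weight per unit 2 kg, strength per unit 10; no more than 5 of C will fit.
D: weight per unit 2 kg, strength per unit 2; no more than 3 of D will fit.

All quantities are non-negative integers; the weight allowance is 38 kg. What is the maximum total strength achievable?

62

This is a bounded integer knapsack.
Take 2×T, 5×C, and 3×D: weight 34 ≤ 38, strength 2·3 + 5·10 + 3·2 = 62.
C has the best ratio (10/2) and is taken to its limit of 5; remaining capacity is filled optimally with the others.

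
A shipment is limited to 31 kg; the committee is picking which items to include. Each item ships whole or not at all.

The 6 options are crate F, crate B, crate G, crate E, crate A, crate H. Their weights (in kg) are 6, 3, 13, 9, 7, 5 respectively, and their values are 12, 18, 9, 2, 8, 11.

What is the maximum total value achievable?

51

Allowing fractional choices, the relaxed optimum would be about 55.9, but items are indivisible.
crate F + crate B + crate A + crate H: weight 6 + 3 + 7 + 5 = 21 ≤ 31, value 12 + 18 + 8 + 11 = 49.
crate F + crate B + crate E + crate A + crate H: weight 6 + 3 + 9 + 7 + 5 = 30 ≤ 31, value 12 + 18 + 2 + 8 + 11 = 51.
crate F + crate B + crate G + crate H: weight 6 + 3 + 13 + 5 = 27 ≤ 31, value 12 + 18 + 9 + 11 = 50.
Best is crate F, crate B, crate E, crate A, and crate H with total value 51.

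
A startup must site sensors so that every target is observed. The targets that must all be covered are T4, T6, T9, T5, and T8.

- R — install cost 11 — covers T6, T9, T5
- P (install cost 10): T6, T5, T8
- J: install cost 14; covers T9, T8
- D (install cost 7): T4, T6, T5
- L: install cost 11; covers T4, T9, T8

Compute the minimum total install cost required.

Choose D and L: together they cover T4, T6, T9, T5, T8 — every target.
Total install cost: 7 + 11 = 18.
No cover costs less than 18.

18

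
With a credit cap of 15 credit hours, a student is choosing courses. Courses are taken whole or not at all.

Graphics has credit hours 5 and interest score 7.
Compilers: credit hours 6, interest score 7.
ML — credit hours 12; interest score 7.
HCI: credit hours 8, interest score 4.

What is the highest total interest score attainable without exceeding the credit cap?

14

Allowing fractional choices, the relaxed optimum would be about 16.3, but courses are indivisible.
Graphics + HCI: credit hours 5 + 8 = 13 ≤ 15, interest score 7 + 4 = 11.
Compilers + HCI: credit hours 6 + 8 = 14 ≤ 15, interest score 7 + 4 = 11.
Graphics + Compilers: credit hours 5 + 6 = 11 ≤ 15, interest score 7 + 7 = 14.
Best is Graphics and Compilers with total interest score 14.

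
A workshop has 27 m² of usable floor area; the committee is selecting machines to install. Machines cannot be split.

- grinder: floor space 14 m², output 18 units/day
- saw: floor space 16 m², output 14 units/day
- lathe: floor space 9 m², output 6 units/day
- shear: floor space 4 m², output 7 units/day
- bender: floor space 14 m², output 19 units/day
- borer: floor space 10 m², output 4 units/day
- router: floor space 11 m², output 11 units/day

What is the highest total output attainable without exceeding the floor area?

Allowing fractional choices, the relaxed optimum would be about 37.6, but machines are indivisible.
bender + router: floor space 14 + 11 = 25 ≤ 27, output 19 + 11 = 30.
grinder + lathe + shear: floor space 14 + 9 + 4 = 27 ≤ 27, output 18 + 6 + 7 = 31.
lathe + shear + bender: floor space 9 + 4 + 14 = 27 ≤ 27, output 6 + 7 + 19 = 32.
Best is lathe, shear, and bender with total output 32.

32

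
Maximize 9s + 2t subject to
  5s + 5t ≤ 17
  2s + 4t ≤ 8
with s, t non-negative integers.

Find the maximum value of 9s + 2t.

27

The continuous relaxation peaks at (3.4, 0) with value 30.60; rounding to a feasible lattice point costs some objective.
(s,t)=(3,0): 5·3+5·0=15≤17, 2·3+4·0=6≤8, objective 27.
(s,t)=(2,1): 5·2+5·1=15≤17, 2·2+4·1=8≤8, objective 20.
(s,t)=(2,0): 5·2+5·0=10≤17, 2·2+4·0=4≤8, objective 18.
No feasible integer point exceeds 27.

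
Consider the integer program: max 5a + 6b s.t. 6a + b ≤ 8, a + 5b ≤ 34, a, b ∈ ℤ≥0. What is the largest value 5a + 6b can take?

Relaxing integrality, the LP optimum is 41.59 at (a,b) = (0.207, 6.76), which is not an integer point.
(a,b)=(0,6): 6·0+1·6=6≤8, 1·0+5·6=30≤34, objective 36.
(a,b)=(0,5): 6·0+1·5=5≤8, 1·0+5·5=25≤34, objective 30.
The best lattice point is (0,6), giving 36.

36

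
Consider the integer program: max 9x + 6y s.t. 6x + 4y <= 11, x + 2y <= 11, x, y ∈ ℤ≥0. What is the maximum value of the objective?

(x,y)=(1,1) is feasible, giving 15.
(x,y)=(0,2) is feasible, giving 12.
(x,y)=(1,0) is feasible, giving 9.
No feasible integer point exceeds 15.

15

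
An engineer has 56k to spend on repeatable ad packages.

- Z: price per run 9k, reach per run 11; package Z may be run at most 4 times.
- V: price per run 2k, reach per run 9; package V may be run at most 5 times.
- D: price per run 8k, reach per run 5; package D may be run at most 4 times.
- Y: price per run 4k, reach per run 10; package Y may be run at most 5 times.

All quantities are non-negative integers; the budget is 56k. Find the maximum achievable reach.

This is a bounded integer knapsack.
V has the best ratio (9/2); taking only V gives at most 5×9 = 45 (stopped by the supply cap of 5).
Mixing does better — 2×Z, 5×V, 1×D, and 5×Y: price 56 ≤ 56, reach 2·11 + 5·9 + 1·5 + 5·10 = 122.

122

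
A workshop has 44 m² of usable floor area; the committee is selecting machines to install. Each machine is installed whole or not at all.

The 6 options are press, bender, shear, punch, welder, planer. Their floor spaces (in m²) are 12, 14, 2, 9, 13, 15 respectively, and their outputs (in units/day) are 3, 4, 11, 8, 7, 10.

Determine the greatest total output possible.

36

Treat it as a binary knapsack problem.
Take shear, punch, welder, and planer: floor space 2 + 9 + 13 + 15 = 39 ≤ 44, output 11 + 8 + 7 + 10 = 36.
No other feasible combination does better.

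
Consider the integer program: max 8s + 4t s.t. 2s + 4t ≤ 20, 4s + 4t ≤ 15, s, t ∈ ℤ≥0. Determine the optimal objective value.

(s,t)=(3,0) is feasible, giving 24.
(s,t)=(2,1) is feasible, giving 20.
(s,t)=(2,0) is feasible, giving 16.
The best lattice point is (3,0), giving 24.

24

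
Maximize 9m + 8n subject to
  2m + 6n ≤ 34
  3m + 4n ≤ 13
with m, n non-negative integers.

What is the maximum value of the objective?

(m,n)=(4,0) is feasible, giving 36.
(m,n)=(3,1) is feasible, giving 35.
(m,n)=(3,0) is feasible, giving 27.
The best lattice point is (4,0), giving 36.

36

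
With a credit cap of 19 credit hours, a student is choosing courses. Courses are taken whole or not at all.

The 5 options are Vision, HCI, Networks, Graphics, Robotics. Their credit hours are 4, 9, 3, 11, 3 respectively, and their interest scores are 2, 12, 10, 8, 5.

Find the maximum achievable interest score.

29

Treat it as a binary knapsack problem.
Allowing fractional choices, the relaxed optimum would be about 29.9, but courses are indivisible.
Vision + HCI + Networks: credit hours 4 + 9 + 3 = 16 ≤ 19, interest score 2 + 12 + 10 = 24.
HCI + Networks + Robotics: credit hours 9 + 3 + 3 = 15 ≤ 19, interest score 12 + 10 + 5 = 27.
Vision + HCI + Networks + Robotics: credit hours 4 + 9 + 3 + 3 = 19 ≤ 19, interest score 2 + 12 + 10 + 5 = 29.
Best is Vision, HCI, Networks, and Robotics with total interest score 29.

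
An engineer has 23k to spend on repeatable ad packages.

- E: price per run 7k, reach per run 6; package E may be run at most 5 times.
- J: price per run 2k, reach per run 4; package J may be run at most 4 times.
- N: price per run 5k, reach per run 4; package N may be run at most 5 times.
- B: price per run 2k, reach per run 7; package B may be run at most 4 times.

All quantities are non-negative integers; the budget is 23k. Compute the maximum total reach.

50

This is a bounded integer knapsack.
B has the best ratio (7/2); taking only B gives at most 4×7 = 28 (stopped by the supply cap of 4).
Mixing does better — 1×E, 4×J, and 4×B: price 23 ≤ 23, reach 1·6 + 4·4 + 4·7 = 50.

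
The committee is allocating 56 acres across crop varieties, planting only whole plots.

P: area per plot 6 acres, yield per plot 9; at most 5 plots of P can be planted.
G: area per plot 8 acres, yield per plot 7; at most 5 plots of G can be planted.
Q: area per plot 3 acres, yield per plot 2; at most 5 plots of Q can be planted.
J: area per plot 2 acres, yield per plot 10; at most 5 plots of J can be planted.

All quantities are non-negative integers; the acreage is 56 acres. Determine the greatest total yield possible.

J has the best ratio (10/2); taking only J gives at most 5×10 = 50 (stopped by the supply cap of 5).
Mixing does better — 5×P, 2×G, and 5×J: area 56 ≤ 56, yield 5·9 + 2·7 + 5·10 = 109.

109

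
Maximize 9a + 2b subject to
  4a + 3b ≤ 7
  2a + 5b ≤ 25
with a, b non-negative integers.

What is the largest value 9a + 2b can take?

(a,b)=(1,1): 4·1+3·1=7≤7, 2·1+5·1=7≤25, objective 11.
(a,b)=(1,0): 4·1+3·0=4≤7, 2·1+5·0=2≤25, objective 9.
(a,b)=(0,2): 4·0+3·2=6≤7, 2·0+5·2=10≤25, objective 4.
(a,b)=(0,1): 4·0+3·1=3≤7, 2·0+5·1=5≤25, objective 2.
Maximum is 11 at (a,b)=(1,1).

11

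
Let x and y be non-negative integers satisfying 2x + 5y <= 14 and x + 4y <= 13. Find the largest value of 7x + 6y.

(x,y)=(7,0) is feasible, giving 49.
(x,y)=(6,0) is feasible, giving 42.
No feasible integer point exceeds 49.

49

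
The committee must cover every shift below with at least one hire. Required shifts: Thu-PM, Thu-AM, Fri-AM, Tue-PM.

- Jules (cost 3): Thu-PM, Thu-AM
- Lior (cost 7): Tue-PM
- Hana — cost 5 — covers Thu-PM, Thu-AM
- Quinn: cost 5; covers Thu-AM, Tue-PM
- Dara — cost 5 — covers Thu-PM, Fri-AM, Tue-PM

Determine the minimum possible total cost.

8

This is a weighted set-cover instance.
Choose Jules and Dara: together they cover Thu-PM, Thu-AM, Fri-AM, Tue-PM — every shift.
Total cost: 3 + 5 = 8.
No cover costs less than 8.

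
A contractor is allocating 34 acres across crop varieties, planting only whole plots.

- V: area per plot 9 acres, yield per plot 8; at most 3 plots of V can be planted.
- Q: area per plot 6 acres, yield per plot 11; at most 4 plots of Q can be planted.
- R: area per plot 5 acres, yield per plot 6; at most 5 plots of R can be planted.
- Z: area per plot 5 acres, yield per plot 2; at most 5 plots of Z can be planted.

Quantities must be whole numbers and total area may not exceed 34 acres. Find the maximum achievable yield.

56

This is a bounded integer knapsack.
Q has the best ratio (11/6); taking only Q gives at most 4×11 = 44 (stopped by the supply cap of 4).
Mixing does better — 4×Q and 2×R: area 34 ≤ 34, yield 4·11 + 2·6 = 56.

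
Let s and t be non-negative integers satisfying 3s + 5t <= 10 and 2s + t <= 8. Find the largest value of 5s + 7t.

15

Relaxing integrality, the LP optimum is 16.67 at (s,t) = (3.33, 0), which is not an integer point.
(s,t)=(3,0) is feasible, giving 15.
(s,t)=(2,0) is feasible, giving 10.
The best lattice point is (3,0), giving 15.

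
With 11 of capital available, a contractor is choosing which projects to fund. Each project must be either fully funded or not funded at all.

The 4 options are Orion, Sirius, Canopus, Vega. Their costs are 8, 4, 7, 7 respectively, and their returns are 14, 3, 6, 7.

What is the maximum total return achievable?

14

This is an integer program with binary decision variables.
Take Orion: cost 8 ≤ 11, return 14.
No other feasible combination does better.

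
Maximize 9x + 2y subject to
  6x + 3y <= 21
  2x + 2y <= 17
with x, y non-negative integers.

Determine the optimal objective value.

(x,y)=(3,1) is feasible, giving 29.
(x,y)=(3,0) is feasible, giving 27.
(x,y)=(2,2) is feasible, giving 22.
No feasible integer point exceeds 29.

29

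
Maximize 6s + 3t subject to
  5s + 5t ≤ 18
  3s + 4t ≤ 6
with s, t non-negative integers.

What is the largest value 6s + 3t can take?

(s,t)=(2,0): 5·2+5·0=10≤18, 3·2+4·0=6≤6, objective 12.
(s,t)=(1,0): 5·1+5·0=5≤18, 3·1+4·0=3≤6, objective 6.
Maximum is 12 at (s,t)=(2,0).

12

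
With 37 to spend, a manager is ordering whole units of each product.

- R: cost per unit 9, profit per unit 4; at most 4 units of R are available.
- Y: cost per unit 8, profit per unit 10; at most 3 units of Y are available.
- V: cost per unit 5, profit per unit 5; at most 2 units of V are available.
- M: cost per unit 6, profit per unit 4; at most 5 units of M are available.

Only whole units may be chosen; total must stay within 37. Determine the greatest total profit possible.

3×Y and 2×V: cost 34 ≤ 37, profit 3·10 + 2·5 = 40.
3×Y, 1×V, and 1×M: cost 35 ≤ 37, profit 3·10 + 1·5 + 1·4 = 39.
Best is 40.

40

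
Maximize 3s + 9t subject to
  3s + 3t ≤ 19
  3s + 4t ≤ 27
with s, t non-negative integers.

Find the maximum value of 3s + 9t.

(s,t)=(0,6) is feasible, giving 54.
(s,t)=(1,5) is feasible, giving 48.
(s,t)=(0,5) is feasible, giving 45.
Maximum is 54 at (s,t)=(0,6).

54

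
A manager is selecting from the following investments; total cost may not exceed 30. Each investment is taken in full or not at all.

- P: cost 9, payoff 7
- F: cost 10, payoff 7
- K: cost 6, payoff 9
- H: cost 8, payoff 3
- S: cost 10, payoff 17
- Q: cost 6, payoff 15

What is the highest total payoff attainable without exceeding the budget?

This is a 0-1 knapsack instance.
Allowing fractional choices, the relaxed optimum would be about 47.2, but investments are indivisible.
K + S + Q: cost 6 + 10 + 6 = 22 ≤ 30, payoff 9 + 17 + 15 = 41.
K + H + S + Q: cost 6 + 8 + 10 + 6 = 30 ≤ 30, payoff 9 + 3 + 17 + 15 = 44.
Best is K, H, S, and Q with total payoff 44.

44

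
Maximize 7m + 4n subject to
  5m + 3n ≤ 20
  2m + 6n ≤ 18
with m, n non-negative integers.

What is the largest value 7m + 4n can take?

28

(m,n)=(4,0) is feasible, giving 28.
(m,n)=(3,1) is feasible, giving 25.
(m,n)=(3,0) is feasible, giving 21.
The best lattice point is (4,0), giving 28.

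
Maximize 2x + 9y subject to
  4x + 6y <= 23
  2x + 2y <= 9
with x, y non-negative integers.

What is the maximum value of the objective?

29

Relaxing integrality, the LP optimum is 34.50 at (x,y) = (0, 3.83), which is not an integer point.
(x,y)=(1,3): 4·1+6·3=22≤23, 2·1+2·3=8≤9, objective 29.
(x,y)=(0,3): 4·0+6·3=18≤23, 2·0+2·3=6≤9, objective 27.
No feasible integer point exceeds 29.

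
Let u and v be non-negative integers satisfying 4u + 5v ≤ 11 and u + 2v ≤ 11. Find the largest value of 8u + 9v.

18

Relaxing integrality, the LP optimum is 22.00 at (u,v) = (2.75, 0), which is not an integer point.
(u,v)=(0,2): 4·0+5·2=10≤11, 1·0+2·2=4≤11, objective 18.
(u,v)=(1,1): 4·1+5·1=9≤11, 1·1+2·1=3≤11, objective 17.
The best lattice point is (0,2), giving 18.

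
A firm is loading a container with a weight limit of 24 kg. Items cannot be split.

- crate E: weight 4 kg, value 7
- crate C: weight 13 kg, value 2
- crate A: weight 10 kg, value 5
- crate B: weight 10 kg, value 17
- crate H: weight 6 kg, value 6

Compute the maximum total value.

Allowing fractional choices, the relaxed optimum would be about 32.0, but items are indivisible.
crate E + crate A + crate B: weight 4 + 10 + 10 = 24 ≤ 24, value 7 + 5 + 17 = 29.
crate E + crate B + crate H: weight 4 + 10 + 6 = 20 ≤ 24, value 7 + 17 + 6 = 30.
crate E + crate B: weight 4 + 10 = 14 ≤ 24, value 7 + 17 = 24.
Best is crate E, crate B, and crate H with total value 30.

30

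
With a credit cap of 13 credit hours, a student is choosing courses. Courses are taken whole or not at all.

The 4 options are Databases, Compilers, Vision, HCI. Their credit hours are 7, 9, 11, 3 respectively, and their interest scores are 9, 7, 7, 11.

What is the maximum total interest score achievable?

Take Databases and HCI: credit hours 7 + 3 = 10 ≤ 13, interest score 9 + 11 = 20.
No other feasible combination does better.

20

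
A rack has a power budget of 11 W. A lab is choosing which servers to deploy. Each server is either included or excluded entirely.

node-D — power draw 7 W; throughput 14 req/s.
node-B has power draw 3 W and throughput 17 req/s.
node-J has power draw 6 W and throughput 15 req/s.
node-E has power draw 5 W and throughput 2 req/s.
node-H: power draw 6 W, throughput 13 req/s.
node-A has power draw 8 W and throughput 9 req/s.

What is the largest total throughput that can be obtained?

Take node-B and node-J: power draw 3 + 6 = 9 ≤ 11, throughput 17 + 15 = 32.
No other feasible combination does better.

32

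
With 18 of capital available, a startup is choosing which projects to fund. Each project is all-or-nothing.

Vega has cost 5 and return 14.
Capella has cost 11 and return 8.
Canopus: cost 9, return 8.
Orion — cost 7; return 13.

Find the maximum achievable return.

Allowing fractional choices, the relaxed optimum would be about 32.3, but projects are indivisible.
Vega + Canopus: cost 5 + 9 = 14 ≤ 18, return 14 + 8 = 22.
Vega + Orion: cost 5 + 7 = 12 ≤ 18, return 14 + 13 = 27.
Best is Vega and Orion with total return 27.

27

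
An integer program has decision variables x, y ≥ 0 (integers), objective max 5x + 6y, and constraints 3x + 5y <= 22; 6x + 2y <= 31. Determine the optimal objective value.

32

(x,y)=(4,2): 3·4+5·2=22≤22, 6·4+2·2=28≤31, objective 32.
(x,y)=(3,2): 3·3+5·2=19≤22, 6·3+2·2=22≤31, objective 27.
The best lattice point is (4,2), giving 32.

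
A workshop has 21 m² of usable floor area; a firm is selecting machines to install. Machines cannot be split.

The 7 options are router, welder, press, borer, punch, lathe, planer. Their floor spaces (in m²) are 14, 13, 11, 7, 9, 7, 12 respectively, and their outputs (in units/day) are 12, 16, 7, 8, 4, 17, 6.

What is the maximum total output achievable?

Allowing fractional choices, the relaxed optimum would be about 34.1, but machines are indivisible.
welder + lathe: floor space 13 + 7 = 20 ≤ 21, output 16 + 17 = 33.
router + lathe: floor space 14 + 7 = 21 ≤ 21, output 12 + 17 = 29.
Best is welder and lathe with total output 33.

33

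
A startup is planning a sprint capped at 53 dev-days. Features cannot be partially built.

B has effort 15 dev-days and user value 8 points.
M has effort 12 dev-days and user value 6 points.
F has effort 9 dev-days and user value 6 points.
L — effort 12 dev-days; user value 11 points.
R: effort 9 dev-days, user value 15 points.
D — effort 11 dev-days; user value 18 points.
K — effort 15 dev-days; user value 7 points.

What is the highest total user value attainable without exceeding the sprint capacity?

Take M, F, L, R, and D: effort 12 + 9 + 12 + 9 + 11 = 53 ≤ 53, user value 6 + 6 + 11 + 15 + 18 = 56.
No other feasible combination does better.

56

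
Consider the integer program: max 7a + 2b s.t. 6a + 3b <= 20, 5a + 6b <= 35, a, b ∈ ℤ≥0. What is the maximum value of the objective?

21

The continuous relaxation peaks at (3.33, 0) with value 23.33; rounding to a feasible lattice point costs some objective.
(a,b)=(3,0): 6·3+3·0=18≤20, 5·3+6·0=15≤35, objective 21.
(a,b)=(2,1): 6·2+3·1=15≤20, 5·2+6·1=16≤35, objective 16.
(a,b)=(2,0): 6·2+3·0=12≤20, 5·2+6·0=10≤35, objective 14.
Maximum is 21 at (a,b)=(3,0).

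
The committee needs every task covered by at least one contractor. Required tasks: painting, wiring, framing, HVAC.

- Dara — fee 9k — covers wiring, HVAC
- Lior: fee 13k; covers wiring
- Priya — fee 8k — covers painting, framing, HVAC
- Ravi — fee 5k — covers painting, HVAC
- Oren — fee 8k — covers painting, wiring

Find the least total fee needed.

The greedy cost-per-new-task heuristic would pick Ravi, Priya, and Oren for 21, but a cheaper cover exists.
Choose Priya and Oren: together they cover painting, wiring, framing, HVAC — every task.
Total fee: 8 + 8 = 16.
No cover costs less than 16.

16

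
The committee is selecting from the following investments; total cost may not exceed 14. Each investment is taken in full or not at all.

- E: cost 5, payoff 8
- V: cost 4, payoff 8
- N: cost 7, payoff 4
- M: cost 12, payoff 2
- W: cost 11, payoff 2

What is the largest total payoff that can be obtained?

V + N: cost 4 + 7 = 11 ≤ 14, payoff 8 + 4 = 12.
E + N: cost 5 + 7 = 12 ≤ 14, payoff 8 + 4 = 12.
E + V: cost 5 + 4 = 9 ≤ 14, payoff 8 + 8 = 16.
Best is E and V with total payoff 16.

16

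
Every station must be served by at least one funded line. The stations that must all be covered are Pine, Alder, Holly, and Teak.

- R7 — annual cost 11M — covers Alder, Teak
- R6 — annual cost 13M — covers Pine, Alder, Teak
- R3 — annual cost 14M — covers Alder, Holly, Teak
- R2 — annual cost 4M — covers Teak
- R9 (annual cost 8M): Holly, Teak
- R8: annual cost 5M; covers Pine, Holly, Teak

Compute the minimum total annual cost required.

Choose R7 and R8: together they cover Pine, Alder, Holly, Teak — every station.
Total annual cost: 11 + 5 = 16.

16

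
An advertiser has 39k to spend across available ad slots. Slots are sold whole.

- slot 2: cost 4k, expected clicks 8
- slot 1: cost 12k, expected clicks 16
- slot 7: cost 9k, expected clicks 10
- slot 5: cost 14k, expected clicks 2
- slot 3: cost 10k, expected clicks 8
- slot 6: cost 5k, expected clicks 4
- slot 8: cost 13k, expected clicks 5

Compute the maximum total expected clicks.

slot 2 + slot 1 + slot 7 + slot 6: cost 4 + 12 + 9 + 5 = 30 ≤ 39, expected clicks 8 + 16 + 10 + 4 = 38.
slot 2 + slot 1 + slot 7 + slot 3: cost 4 + 12 + 9 + 10 = 35 ≤ 39, expected clicks 8 + 16 + 10 + 8 = 42.
slot 2 + slot 1 + slot 7 + slot 8: cost 4 + 12 + 9 + 13 = 38 ≤ 39, expected clicks 8 + 16 + 10 + 5 = 39.
Best is slot 2, slot 1, slot 7, and slot 3 with total expected clicks 42.

42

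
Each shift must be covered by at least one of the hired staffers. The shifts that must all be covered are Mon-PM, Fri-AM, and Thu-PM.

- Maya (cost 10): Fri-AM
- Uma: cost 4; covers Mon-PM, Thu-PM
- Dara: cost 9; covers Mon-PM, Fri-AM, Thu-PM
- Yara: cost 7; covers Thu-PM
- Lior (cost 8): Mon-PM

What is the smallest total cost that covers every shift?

The greedy cost-per-new-shift heuristic would pick Uma and Dara for 13, but a cheaper cover exists.
Dara alone covers Mon-PM, Fri-AM, Thu-PM — every shift.
Total cost: 9.
No cover costs less than 9.

9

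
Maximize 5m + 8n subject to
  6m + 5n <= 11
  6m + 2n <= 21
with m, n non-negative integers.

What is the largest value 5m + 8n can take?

(m,n)=(0,2): 6·0+5·2=10≤11, 6·0+2·2=4≤21, objective 16.
(m,n)=(1,1): 6·1+5·1=11≤11, 6·1+2·1=8≤21, objective 13.
The best lattice point is (0,2), giving 16.

16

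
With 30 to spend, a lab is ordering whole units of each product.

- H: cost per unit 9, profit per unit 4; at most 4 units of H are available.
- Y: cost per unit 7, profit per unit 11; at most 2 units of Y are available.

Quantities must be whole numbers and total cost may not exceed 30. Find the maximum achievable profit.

This is a bounded integer knapsack.
Take 1×H and 2×Y: cost 23 ≤ 30, profit 1·4 + 2·11 = 26.
Y has the best ratio (11/7) and is taken to its limit of 2; remaining capacity is filled optimally with the others.

26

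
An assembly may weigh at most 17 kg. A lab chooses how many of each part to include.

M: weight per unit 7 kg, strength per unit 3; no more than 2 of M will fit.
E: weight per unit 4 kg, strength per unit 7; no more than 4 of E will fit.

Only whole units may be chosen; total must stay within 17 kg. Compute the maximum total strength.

4×E: weight 16 ≤ 17, strength 4·7 = 28.
3×E: weight 12 ≤ 17, strength 3·7 = 21.
Best is 28.

28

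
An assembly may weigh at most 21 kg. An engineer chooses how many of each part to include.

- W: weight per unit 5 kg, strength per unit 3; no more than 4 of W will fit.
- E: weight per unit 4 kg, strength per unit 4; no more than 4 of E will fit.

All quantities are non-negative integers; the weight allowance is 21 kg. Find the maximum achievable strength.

E has the best ratio (4/4); taking only E gives at most 4×4 = 16 (stopped by the supply cap of 4).
Mixing does better — 1×W and 4×E: weight 21 ≤ 21, strength 1·3 + 4·4 = 19.

19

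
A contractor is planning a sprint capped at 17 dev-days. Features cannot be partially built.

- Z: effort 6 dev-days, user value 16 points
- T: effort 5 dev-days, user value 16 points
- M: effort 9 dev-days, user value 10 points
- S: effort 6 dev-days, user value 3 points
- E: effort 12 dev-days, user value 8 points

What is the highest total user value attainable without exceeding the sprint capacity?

35

Z + T: effort 6 + 5 = 11 ≤ 17, user value 16 + 16 = 32.
T + M: effort 5 + 9 = 14 ≤ 17, user value 16 + 10 = 26.
Z + T + S: effort 6 + 5 + 6 = 17 ≤ 17, user value 16 + 16 + 3 = 35.
Best is Z, T, and S with total user value 35.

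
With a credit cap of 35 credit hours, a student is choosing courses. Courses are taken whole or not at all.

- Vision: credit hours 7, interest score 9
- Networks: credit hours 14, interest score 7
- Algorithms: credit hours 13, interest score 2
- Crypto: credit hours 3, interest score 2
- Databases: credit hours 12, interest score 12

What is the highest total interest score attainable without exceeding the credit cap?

Allowing fractional choices, the relaxed optimum would be about 29.5, but courses are indivisible.
Vision + Algorithms + Crypto + Databases: credit hours 7 + 13 + 3 + 12 = 35 ≤ 35, interest score 9 + 2 + 2 + 12 = 25.
Vision + Networks + Databases: credit hours 7 + 14 + 12 = 33 ≤ 35, interest score 9 + 7 + 12 = 28.
Vision + Crypto + Databases: credit hours 7 + 3 + 12 = 22 ≤ 35, interest score 9 + 2 + 12 = 23.
Best is Vision, Networks, and Databases with total interest score 28.

28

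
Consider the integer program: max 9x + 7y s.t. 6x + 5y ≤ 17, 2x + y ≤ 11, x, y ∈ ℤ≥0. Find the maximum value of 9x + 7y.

25

Relaxing integrality, the LP optimum is 25.50 at (x,y) = (2.83, 0), which is not an integer point.
(x,y)=(2,1): 6·2+5·1=17≤17, 2·2+1·1=5≤11, objective 25.
(x,y)=(1,2): 6·1+5·2=16≤17, 2·1+1·2=4≤11, objective 23.
(x,y)=(2,0): 6·2+5·0=12≤17, 2·2+1·0=4≤11, objective 18.
No feasible integer point exceeds 25.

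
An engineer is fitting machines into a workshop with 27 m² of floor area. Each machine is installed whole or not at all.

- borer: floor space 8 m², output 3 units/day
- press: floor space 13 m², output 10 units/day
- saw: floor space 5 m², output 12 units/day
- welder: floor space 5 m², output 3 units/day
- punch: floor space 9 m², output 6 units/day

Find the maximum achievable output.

28

Take press, saw, and punch: floor space 13 + 5 + 9 = 27 ≤ 27, output 10 + 12 + 6 = 28.
No other feasible combination does better.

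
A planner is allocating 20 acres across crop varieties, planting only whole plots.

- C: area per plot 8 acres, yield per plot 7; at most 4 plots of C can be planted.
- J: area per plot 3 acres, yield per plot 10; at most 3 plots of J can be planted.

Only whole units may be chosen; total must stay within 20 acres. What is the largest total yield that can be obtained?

37

J has the best ratio (10/3); taking only J gives at most 3×10 = 30 (stopped by the supply cap of 3).
Mixing does better — 1×C and 3×J: area 17 ≤ 20, yield 1·7 + 3·10 = 37.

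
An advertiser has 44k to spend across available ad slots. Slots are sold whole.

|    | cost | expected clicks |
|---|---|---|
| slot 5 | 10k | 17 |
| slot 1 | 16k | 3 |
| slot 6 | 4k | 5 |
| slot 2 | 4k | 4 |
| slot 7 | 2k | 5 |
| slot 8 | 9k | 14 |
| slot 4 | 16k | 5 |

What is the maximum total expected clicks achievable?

46

Allowing fractional choices, the relaxed optimum would be about 49.7, but ad slots are indivisible.
slot 5 + slot 2 + slot 7 + slot 8 + slot 4: cost 10 + 4 + 2 + 9 + 16 = 41 ≤ 44, expected clicks 17 + 4 + 5 + 14 + 5 = 45.
slot 5 + slot 6 + slot 7 + slot 8 + slot 4: cost 10 + 4 + 2 + 9 + 16 = 41 ≤ 44, expected clicks 17 + 5 + 5 + 14 + 5 = 46.
slot 5 + slot 6 + slot 2 + slot 7 + slot 8: cost 10 + 4 + 4 + 2 + 9 = 29 ≤ 44, expected clicks 17 + 5 + 4 + 5 + 14 = 45.
Best is slot 5, slot 6, slot 7, slot 8, and slot 4 with total expected clicks 46.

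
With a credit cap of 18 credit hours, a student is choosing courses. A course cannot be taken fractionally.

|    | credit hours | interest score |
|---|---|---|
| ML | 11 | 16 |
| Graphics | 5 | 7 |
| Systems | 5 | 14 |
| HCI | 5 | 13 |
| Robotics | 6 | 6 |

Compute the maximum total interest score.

34

Allowing fractional choices, the relaxed optimum would be about 38.6, but courses are indivisible.
Systems + HCI + Robotics: credit hours 5 + 5 + 6 = 16 ≤ 18, interest score 14 + 13 + 6 = 33.
ML + Systems: credit hours 11 + 5 = 16 ≤ 18, interest score 16 + 14 = 30.
Graphics + Systems + HCI: credit hours 5 + 5 + 5 = 15 ≤ 18, interest score 7 + 14 + 13 = 34.
Best is Graphics, Systems, and HCI with total interest score 34.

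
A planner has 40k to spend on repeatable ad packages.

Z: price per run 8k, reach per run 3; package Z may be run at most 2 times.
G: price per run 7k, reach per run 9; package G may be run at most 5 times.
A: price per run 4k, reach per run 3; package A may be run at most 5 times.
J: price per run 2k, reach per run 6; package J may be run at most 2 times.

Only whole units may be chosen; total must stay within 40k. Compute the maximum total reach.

J has the best ratio (6/2); taking only J gives at most 2×6 = 12 (stopped by the supply cap of 2).
Mixing does better — 5×G and 2×J: price 39 ≤ 40, reach 5·9 + 2·6 = 57.

57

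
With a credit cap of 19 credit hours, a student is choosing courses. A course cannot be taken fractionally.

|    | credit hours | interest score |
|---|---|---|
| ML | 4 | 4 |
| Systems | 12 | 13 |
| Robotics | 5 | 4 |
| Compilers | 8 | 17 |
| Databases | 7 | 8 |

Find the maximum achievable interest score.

29

ML + Robotics + Compilers: credit hours 4 + 5 + 8 = 17 ≤ 19, interest score 4 + 4 + 17 = 25.
ML + Compilers + Databases: credit hours 4 + 8 + 7 = 19 ≤ 19, interest score 4 + 17 + 8 = 29.
Compilers + Databases: credit hours 8 + 7 = 15 ≤ 19, interest score 17 + 8 = 25.
Best is ML, Compilers, and Databases with total interest score 29.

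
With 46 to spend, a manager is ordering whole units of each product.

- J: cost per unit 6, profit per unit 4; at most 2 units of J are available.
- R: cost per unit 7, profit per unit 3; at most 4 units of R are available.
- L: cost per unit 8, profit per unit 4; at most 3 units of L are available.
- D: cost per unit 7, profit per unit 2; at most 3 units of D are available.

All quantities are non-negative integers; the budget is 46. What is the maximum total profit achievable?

This is a bounded integer knapsack.
J has the best ratio (4/6); taking only J gives at most 2×4 = 8 (stopped by the supply cap of 2).
Mixing does better — 2×J, 1×R, and 3×L: cost 43 ≤ 46, profit 2·4 + 1·3 + 3·4 = 23.

23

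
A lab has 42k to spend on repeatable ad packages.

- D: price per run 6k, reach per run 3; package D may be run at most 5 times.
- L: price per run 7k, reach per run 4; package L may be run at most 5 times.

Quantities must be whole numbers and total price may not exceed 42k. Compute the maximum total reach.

23

This is a bounded integer knapsack.
Take 1×D and 5×L: price 41 ≤ 42, reach 1·3 + 5·4 = 23.
L has the best ratio (4/7) and is taken to its limit of 5; remaining capacity is filled optimally with the others.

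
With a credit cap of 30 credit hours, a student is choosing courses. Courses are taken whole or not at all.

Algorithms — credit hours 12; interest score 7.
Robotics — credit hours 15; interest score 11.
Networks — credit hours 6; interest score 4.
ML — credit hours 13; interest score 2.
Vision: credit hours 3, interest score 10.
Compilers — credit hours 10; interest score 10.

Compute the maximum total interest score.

31

This is an integer program with binary decision variables.
Take Robotics, Vision, and Compilers: credit hours 15 + 3 + 10 = 28 ≤ 30, interest score 11 + 10 + 10 = 31.
No other feasible combination does better.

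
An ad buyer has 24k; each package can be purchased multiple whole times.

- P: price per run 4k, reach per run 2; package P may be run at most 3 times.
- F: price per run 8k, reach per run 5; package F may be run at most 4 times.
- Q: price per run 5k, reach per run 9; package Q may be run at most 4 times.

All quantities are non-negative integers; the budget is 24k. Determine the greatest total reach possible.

Q has the best ratio (9/5); taking only Q gives at most 4×9 = 36 (stopped by the price limit).
Mixing does better — 1×P and 4×Q: price 24 ≤ 24, reach 1·2 + 4·9 = 38.

38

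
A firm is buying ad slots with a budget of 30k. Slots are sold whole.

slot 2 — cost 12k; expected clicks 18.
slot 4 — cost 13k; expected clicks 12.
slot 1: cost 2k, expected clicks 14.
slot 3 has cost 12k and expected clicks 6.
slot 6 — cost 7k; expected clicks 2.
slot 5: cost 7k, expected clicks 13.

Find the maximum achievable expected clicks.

Treat it as a binary knapsack problem.
slot 2 + slot 4 + slot 1: cost 12 + 13 + 2 = 27 ≤ 30, expected clicks 18 + 12 + 14 = 44.
slot 2 + slot 1 + slot 5: cost 12 + 2 + 7 = 21 ≤ 30, expected clicks 18 + 14 + 13 = 45.
slot 2 + slot 1 + slot 6 + slot 5: cost 12 + 2 + 7 + 7 = 28 ≤ 30, expected clicks 18 + 14 + 2 + 13 = 47.
Best is slot 2, slot 1, slot 6, and slot 5 with total expected clicks 47.

47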